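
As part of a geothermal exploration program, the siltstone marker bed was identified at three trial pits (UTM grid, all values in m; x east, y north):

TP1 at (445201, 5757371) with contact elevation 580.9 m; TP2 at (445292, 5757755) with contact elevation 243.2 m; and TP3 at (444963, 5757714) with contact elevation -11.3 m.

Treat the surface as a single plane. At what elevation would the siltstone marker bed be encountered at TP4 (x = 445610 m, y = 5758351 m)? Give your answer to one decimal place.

-120.1 m

Two edge vectors: TP1→TP2 = (91, 384, -337.7), TP1→TP3 = (-238, 343, -592.2).
Normal n = (TP1→TP2) × (TP1→TP3) = (-111573.7, 134262.8, 122605).
So ∂z/∂x = −n_x/n_z = 0.910025692 and ∂z/∂y = −n_y/n_z = −1.095084214.
Intercept c from TP1: 580.9 − 405144.35 + 6304806.09 = 5900242.65.
At (445610, 5758351): z = 405516.5 − 6305879.3 + 5900242.65 = -120.1 m.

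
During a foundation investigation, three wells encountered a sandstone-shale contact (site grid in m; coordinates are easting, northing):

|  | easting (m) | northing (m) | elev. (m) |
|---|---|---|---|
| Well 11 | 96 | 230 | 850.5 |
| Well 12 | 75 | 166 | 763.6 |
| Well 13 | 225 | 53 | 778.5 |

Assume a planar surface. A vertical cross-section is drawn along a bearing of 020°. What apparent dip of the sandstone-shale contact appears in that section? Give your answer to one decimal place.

Let the plane be z = a·easting + b·northing + c.
Well 12−Well 11: −21a − 64b = −86.9;  Well 13−Well 11: 129a − 177b = −72.
Solving gives a = 0.89980, b = 1.06257.
Unit vector along 020° is (sin 20°, cos 20°) = (0.3420, 0.9397).
Slope in that direction = a·(0.3420) + b·(0.9397) = 1.30623.
Apparent dip = arctan|1.30623| = 52.6° (true dip is 54.3°, so apparent ≤ true as expected).

52.6°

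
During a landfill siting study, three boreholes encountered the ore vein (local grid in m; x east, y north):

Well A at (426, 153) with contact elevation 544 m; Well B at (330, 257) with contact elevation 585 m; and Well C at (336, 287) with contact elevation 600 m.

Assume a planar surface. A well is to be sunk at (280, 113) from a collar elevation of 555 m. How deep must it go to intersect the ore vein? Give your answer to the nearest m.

Let the plane be z = a·x + b·y + c.
Well B−Well A: −96a + 104b = 41;  Well C−Well A: −90a + 134b = 56.
Solving gives a = 0.09418, b = 0.48116.
Then c = 544 − a·426 − b·153 = 430.26.
At (280, 113): z_contact = 26.4 + 54.4 + 430.26 = 511.0 m.
Depth below ground = 555 − 511.0 = 44 m.

44 m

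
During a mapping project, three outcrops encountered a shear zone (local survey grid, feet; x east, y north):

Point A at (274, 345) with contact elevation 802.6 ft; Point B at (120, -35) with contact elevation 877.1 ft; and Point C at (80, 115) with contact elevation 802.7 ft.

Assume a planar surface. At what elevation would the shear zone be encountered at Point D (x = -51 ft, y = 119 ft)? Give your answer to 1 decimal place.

742.7 ft

Let the plane be z = a·x + b·y + c.
Point B−Point A: −154a − 380b = 74.5;  Point C−Point A: −194a − 230b = 0.1.
Solving gives a = 0.44640, b = −0.37696.
Then c = 802.6 − a·274 − b·345 = 810.34.
At (-51, 119): z = −22.8 − 44.9 + 810.34 = 742.7 ft.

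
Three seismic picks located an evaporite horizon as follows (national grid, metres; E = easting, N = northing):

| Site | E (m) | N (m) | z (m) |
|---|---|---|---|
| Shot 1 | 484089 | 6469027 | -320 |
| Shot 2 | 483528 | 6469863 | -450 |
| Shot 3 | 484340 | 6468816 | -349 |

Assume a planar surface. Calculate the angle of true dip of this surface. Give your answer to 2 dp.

Let the plane be z = a·E + b·N + c.
Shot 2−Shot 1: −561a + 836b = −130;  Shot 3−Shot 1: 251a − 211b = −29.
Solving gives a = −0.56496, b = −0.53462.
Gradient magnitude |∇z| = √(a² + b²) = √(0.31918 + 0.28582) = 0.77782.
True dip = arctan(0.77782) = 37.88°, dipping toward NE (azimuth ≈ 047°).

37.88°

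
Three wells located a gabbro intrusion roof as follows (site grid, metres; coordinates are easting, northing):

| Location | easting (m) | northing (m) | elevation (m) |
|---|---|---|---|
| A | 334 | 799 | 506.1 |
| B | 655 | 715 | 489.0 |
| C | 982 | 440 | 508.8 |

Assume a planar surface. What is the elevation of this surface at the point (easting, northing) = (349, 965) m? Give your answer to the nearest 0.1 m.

Let the plane be z = a·easting + b·northing + c.
B−A: 321a − 84b = −17.1;  C−A: 648a − 359b = 2.7.
Solving gives a = −0.10469, b = −0.19648.
Then c = 506.1 − a·334 − b·799 = 698.05.
At (349, 965): z = −36.5 − 189.6 + 698.05 = 471.9 m.

471.9 m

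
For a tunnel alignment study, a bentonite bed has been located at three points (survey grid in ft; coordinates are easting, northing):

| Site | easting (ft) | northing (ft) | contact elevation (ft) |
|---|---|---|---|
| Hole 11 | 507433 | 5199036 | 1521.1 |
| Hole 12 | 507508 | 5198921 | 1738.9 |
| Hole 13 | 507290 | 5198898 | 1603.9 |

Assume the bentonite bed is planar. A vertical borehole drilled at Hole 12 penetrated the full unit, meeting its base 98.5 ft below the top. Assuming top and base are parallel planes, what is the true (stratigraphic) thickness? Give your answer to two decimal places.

52.42 ft

Let the plane be z = a·easting + b·northing + c.
Hole 12−Hole 11: 75a − 115b = 217.8;  Hole 13−Hole 11: −143a − 138b = 82.8.
Solving gives a = 0.76635, b = −1.39412.
|∇z| = √(a²+b²) = 1.59087, so dip δ = arctan(1.59087) = 57.85°.
True thickness = vertical thickness × cos δ = 98.5 × cos 57.85° = 52.42 ft.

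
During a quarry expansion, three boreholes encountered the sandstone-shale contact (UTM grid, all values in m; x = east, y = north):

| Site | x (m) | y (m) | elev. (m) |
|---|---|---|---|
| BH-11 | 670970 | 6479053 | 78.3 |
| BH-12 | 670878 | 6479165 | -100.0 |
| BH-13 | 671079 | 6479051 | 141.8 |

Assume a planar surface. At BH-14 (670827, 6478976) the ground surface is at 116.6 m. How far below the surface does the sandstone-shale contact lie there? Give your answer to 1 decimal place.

31.6 m

Let the plane be z = a·x + b·y + c.
BH-12−BH-11: −92a + 112b = −178.3;  BH-13−BH-11: 109a − 2b = 63.5.
Solving gives a = 0.561826347, b = −1.130464072.
Then c = 78.3 − a·670970 − b·6479053 = 6947446.31.
At (670827, 6478976): z_contact = 376888.28 − 7324249.59 + 6947446.31 = 85.00 m.
Depth below ground = 116.6 − 85.00 = 31.6 m.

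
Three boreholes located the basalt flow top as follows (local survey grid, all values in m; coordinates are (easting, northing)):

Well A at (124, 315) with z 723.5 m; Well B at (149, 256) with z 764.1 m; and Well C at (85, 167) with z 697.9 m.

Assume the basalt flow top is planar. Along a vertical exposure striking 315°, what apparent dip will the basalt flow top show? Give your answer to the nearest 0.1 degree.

44.9°

Let the plane be z = a·E + b·N + c.
Well B−Well A: 25a − 59b = 40.6;  Well C−Well A: −39a − 148b = −25.6.
Solving gives a = 1.25299, b = −0.15721.
Unit vector along 315° is (sin 315°, cos 315°) = (-0.7071, 0.7071).
Slope in that direction = a·(-0.7071) + b·(0.7071) = −0.99716.
Apparent dip = arctan|0.99716| = 44.9° (true dip is 51.6°, so apparent ≤ true as expected).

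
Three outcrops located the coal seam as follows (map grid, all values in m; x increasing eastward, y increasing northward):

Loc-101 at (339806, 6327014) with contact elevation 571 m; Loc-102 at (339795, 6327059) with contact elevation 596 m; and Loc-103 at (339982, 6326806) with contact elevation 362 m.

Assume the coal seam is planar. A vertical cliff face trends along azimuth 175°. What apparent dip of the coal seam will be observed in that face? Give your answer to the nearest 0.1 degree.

23.6°

Two edge vectors: Loc-101→Loc-102 = (-11, 45, 25), Loc-101→Loc-103 = (176, -208, -209).
Normal n = (Loc-101→Loc-102) × (Loc-101→Loc-103) = (-4205, 2101, -5632).
So ∂z/∂x = −n_x/n_z = −0.74663 and ∂z/∂y = −n_y/n_z = 0.37305.
Unit vector along 175° is (sin 175°, cos 175°) = (0.0872, -0.9962).
Slope in that direction = a·(0.0872) + b·(-0.9962) = −0.43670.
Apparent dip = arctan|0.43670| = 23.6° (true dip is 39.8°, so apparent ≤ true as expected).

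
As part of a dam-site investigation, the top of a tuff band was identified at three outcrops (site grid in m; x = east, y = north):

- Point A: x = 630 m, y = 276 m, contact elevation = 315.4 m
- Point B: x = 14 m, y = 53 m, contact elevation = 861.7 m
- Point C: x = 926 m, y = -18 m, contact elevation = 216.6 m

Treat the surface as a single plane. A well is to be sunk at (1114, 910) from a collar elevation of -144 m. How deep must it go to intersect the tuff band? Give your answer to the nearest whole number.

Two edge vectors: Point A→Point B = (-616, -223, 546.3), Point A→Point C = (296, -294, -98.8).
Normal n = (Point A→Point B) × (Point A→Point C) = (182644.6, 100844, 247112).
So ∂z/∂x = −n_x/n_z = −0.73912 and ∂z/∂y = −n_y/n_z = −0.40809.
Intercept c from Point A: 315.4 + 465.64 + 112.63 = 893.68.
At (1114, 910): z_contact = −823.4 − 371.4 + 893.68 = -301.1 m.
Depth below ground = -144 − (-301.1) = 157 m.

157 m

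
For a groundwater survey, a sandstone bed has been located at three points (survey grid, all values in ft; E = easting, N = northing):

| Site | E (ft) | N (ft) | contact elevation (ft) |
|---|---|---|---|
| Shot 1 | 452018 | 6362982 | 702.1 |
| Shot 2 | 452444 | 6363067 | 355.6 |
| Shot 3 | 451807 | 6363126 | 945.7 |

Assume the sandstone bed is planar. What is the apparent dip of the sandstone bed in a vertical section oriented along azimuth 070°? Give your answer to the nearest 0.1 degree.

35.2°

Let the plane be z = a·E + b·N + c.
Shot 2−Shot 1: 426a + 85b = −346.5;  Shot 3−Shot 1: −211a + 144b = 243.6.
Solving gives a = −0.89055, b = 0.38676.
Unit vector along 070° is (sin 70°, cos 70°) = (0.9397, 0.3420).
Slope in that direction = a·(0.9397) + b·(0.3420) = −0.70456.
Apparent dip = arctan|0.70456| = 35.2° (true dip is 44.2°, so apparent ≤ true as expected).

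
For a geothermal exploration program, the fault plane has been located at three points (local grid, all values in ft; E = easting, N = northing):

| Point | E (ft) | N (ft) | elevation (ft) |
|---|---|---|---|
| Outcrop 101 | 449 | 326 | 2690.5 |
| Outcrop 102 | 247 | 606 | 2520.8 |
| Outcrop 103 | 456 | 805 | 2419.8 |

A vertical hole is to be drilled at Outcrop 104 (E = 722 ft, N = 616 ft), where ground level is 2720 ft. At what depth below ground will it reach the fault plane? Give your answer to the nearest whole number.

Two edge vectors: Outcrop 101→Outcrop 102 = (-202, 280, -169.7), Outcrop 101→Outcrop 103 = (7, 479, -270.7).
Normal n = (Outcrop 101→Outcrop 102) × (Outcrop 101→Outcrop 103) = (5490.3, -55869.3, -98718).
So ∂z/∂E = −n_x/n_z = 0.05562 and ∂z/∂N = −n_y/n_z = −0.56595.
Intercept c from Outcrop 101: 2690.5 − 24.97 + 184.50 = 2850.03.
At (722, 616): z_contact = 40.2 − 348.6 + 2850.03 = 2541.6 ft.
Depth below ground = 2720 − 2541.6 = 178 ft.

178 ft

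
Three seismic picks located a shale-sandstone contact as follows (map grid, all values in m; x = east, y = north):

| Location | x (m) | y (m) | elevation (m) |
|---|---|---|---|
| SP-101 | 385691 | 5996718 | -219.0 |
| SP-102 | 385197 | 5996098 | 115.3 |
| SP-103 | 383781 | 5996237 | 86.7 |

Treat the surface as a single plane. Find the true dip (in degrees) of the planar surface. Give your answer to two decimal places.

27.29°

Let the plane be z = a·x + b·y + c.
SP-102−SP-101: −494a − 620b = 334.3;  SP-103−SP-101: −1910a − 481b = 305.7.
Solving gives a = −0.03036, b = −0.51501.
Gradient magnitude |∇z| = √(a² + b²) = √(0.00092 + 0.26523) = 0.51590.
True dip = arctan(0.51590) = 27.29°, dipping toward N (azimuth ≈ 003°).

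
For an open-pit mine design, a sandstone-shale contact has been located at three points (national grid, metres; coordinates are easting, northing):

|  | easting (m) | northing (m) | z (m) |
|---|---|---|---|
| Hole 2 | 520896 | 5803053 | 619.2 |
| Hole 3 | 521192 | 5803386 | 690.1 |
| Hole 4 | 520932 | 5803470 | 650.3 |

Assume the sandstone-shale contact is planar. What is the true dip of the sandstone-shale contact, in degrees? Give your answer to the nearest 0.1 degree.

Let the plane be z = a·easting + b·northing + c.
Hole 3−Hole 2: 296a + 333b = 70.9;  Hole 4−Hole 2: 36a + 417b = 31.1.
Solving gives a = 0.17236, b = 0.05970.
Gradient magnitude |∇z| = √(a² + b²) = √(0.02971 + 0.00356) = 0.18241.
True dip = arctan(0.18241) = 10.3°, dipping toward WSW (azimuth ≈ 251°).

10.3°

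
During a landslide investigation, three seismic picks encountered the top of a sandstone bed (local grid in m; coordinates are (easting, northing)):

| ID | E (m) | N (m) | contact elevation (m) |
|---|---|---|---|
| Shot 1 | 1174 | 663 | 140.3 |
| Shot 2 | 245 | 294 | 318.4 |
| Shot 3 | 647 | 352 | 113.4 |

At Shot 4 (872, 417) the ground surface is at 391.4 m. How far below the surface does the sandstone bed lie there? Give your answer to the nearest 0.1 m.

Two edge vectors: Shot 1→Shot 2 = (-929, -369, 178.1), Shot 1→Shot 3 = (-527, -311, -26.9).
Normal n = (Shot 1→Shot 2) × (Shot 1→Shot 3) = (65315.2, -118848.8, 94456).
So ∂z/∂E = −n_x/n_z = −0.691488 and ∂z/∂N = −n_y/n_z = 1.258245.
Intercept c from Shot 1: 140.3 + 811.81 − 834.22 = 117.89.
At (872, 417): z_contact = −602.98 + 524.69 + 117.89 = 39.60 m.
Depth below ground = 391.4 − 39.60 = 351.8 m.

351.8 m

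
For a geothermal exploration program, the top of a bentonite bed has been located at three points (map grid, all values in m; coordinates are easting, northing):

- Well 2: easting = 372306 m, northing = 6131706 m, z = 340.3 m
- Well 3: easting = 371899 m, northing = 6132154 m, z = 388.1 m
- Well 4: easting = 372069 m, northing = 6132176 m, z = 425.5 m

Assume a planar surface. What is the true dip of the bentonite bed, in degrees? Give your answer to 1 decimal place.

18.3°

Two edge vectors: Well 2→Well 3 = (-407, 448, 47.8), Well 2→Well 4 = (-237, 470, 85.2).
Normal n = (Well 2→Well 3) × (Well 2→Well 4) = (15703.6, 23347.8, -85114).
So ∂z/∂easting = −n_x/n_z = 0.18450 and ∂z/∂northing = −n_y/n_z = 0.27431.
Gradient magnitude |∇z| = √(a² + b²) = √(0.03404 + 0.07525) = 0.33059.
True dip = arctan(0.33059) = 18.3°, dipping toward SW (azimuth ≈ 214°).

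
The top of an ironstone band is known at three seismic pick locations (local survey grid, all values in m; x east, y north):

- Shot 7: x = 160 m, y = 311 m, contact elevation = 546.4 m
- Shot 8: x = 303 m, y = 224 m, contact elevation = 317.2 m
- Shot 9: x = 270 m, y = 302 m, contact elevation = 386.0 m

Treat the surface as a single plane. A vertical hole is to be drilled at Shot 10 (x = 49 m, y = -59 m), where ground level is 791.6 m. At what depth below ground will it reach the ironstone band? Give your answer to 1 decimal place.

Two edge vectors: Shot 7→Shot 8 = (143, -87, -229.2), Shot 7→Shot 9 = (110, -9, -160.4).
Normal n = (Shot 7→Shot 8) × (Shot 7→Shot 9) = (11892, -2274.8, 8283).
So ∂z/∂x = −n_x/n_z = −1.43571 and ∂z/∂y = −n_y/n_z = 0.27463.
Intercept c from Shot 7: 546.4 + 229.71 − 85.41 = 690.70.
At (49, -59): z_contact = −70.35 − 16.20 + 690.70 = 604.15 m.
Depth below ground = 791.6 − 604.15 = 187.5 m.

187.5 m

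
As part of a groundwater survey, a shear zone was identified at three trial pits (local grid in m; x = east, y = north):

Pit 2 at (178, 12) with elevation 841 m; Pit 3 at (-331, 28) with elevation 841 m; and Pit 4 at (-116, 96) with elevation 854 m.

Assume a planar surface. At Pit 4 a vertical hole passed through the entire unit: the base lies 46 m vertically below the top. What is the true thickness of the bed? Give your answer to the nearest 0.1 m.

Two edge vectors: Pit 2→Pit 3 = (-509, 16, 0), Pit 2→Pit 4 = (-294, 84, 13).
Normal n = (Pit 2→Pit 3) × (Pit 2→Pit 4) = (208, 6617, -38052).
So ∂z/∂x = −n_x/n_z = 0.00547 and ∂z/∂y = −n_y/n_z = 0.17389.
|∇z| = √(a²+b²) = 0.17398, so dip δ = arctan(0.17398) = 9.87°.
True thickness = vertical thickness × cos δ = 46 × cos 9.87° = 45.3 m.

45.3 m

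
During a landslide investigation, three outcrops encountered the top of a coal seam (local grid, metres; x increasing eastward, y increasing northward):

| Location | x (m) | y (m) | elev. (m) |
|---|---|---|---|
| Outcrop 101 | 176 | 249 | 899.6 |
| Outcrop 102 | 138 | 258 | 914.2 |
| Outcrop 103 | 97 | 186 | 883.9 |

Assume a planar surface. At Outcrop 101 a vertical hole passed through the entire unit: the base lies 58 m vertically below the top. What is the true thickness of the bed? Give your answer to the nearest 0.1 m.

Let the plane be z = a·x + b·y + c.
Outcrop 102−Outcrop 101: −38a + 9b = 14.6;  Outcrop 103−Outcrop 101: −79a − 63b = −15.7.
Solving gives a = −0.25072, b = 0.56361.
|∇z| = √(a²+b²) = 0.61686, so dip δ = arctan(0.61686) = 31.67°.
True thickness = vertical thickness × cos δ = 58 × cos 31.67° = 49.4 m.

49.4 m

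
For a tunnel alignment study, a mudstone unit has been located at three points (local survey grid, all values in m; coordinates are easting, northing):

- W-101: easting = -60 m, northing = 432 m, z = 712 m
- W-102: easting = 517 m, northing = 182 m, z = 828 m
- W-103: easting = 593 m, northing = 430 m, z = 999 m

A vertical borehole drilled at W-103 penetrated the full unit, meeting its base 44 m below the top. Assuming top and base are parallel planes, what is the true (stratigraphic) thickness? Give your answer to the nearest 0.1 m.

Let the plane be z = a·easting + b·northing + c.
W-102−W-101: 577a − 250b = 116;  W-103−W-101: 653a − 2b = 287.
Solving gives a = 0.44121, b = 0.55431.
|∇z| = √(a²+b²) = 0.70846, so dip δ = arctan(0.70846) = 35.32°.
True thickness = vertical thickness × cos δ = 44 × cos 35.32° = 35.9 m.

35.9 m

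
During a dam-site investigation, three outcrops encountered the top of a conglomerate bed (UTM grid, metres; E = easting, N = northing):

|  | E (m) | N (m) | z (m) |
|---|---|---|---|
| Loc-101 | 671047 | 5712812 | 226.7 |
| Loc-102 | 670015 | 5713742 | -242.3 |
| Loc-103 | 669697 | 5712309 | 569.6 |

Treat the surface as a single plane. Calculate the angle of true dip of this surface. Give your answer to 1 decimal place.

Let the plane be z = a·E + b·N + c.
Loc-102−Loc-101: −1032a + 930b = −469;  Loc-103−Loc-101: −1350a − 503b = 342.9.
Solving gives a = −0.04677, b = −0.55620.
Gradient magnitude |∇z| = √(a² + b²) = √(0.00219 + 0.30935) = 0.55816.
True dip = arctan(0.55816) = 29.2°, dipping toward N (azimuth ≈ 005°).

29.2°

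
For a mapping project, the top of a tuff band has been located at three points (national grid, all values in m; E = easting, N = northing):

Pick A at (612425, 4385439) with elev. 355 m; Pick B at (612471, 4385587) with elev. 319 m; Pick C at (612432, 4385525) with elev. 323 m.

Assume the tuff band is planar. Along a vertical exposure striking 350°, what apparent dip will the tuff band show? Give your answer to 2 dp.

26.98°

Two edge vectors: Pick A→Pick B = (46, 148, -36), Pick A→Pick C = (7, 86, -32).
Normal n = (Pick A→Pick B) × (Pick A→Pick C) = (-1640, 1220, 2920).
So ∂z/∂E = −n_x/n_z = 0.56164 and ∂z/∂N = −n_y/n_z = −0.41781.
Unit vector along 350° is (sin 350°, cos 350°) = (-0.1736, 0.9848).
Slope in that direction = a·(-0.1736) + b·(0.9848) = −0.50899.
Apparent dip = arctan|0.50899| = 26.98° (true dip is 35.0°, so apparent ≤ true as expected).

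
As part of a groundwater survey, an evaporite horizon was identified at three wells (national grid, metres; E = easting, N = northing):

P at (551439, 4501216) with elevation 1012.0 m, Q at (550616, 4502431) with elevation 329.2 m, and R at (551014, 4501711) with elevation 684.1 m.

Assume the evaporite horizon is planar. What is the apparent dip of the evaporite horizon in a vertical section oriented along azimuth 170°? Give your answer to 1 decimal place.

15.6°

Two edge vectors: P→Q = (-823, 1215, -682.8), P→R = (-425, 495, -327.9).
Normal n = (P→Q) × (P→R) = (-60412.5, 20328.3, 108990).
So ∂z/∂E = −n_x/n_z = 0.55429 and ∂z/∂N = −n_y/n_z = −0.18652.
Unit vector along 170° is (sin 170°, cos 170°) = (0.1736, -0.9848).
Slope in that direction = a·(0.1736) + b·(-0.9848) = 0.27993.
Apparent dip = arctan|0.27993| = 15.6° (true dip is 30.3°, so apparent ≤ true as expected).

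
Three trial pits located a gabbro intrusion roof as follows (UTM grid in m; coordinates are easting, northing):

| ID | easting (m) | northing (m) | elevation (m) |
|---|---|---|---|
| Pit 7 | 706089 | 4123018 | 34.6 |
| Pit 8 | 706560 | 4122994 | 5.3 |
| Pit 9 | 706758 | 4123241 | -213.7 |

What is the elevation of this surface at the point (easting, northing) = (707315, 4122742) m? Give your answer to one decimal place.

Let the plane be z = a·easting + b·northing + c.
Pit 8−Pit 7: 471a − 24b = −29.3;  Pit 9−Pit 7: 669a + 223b = −248.3.
Solving gives a = −0.103172873, b = −0.803934296.
Then c = 34.6 − a·706089 − b·4123018 = 3387519.40.
At (707315, 4122742): z = −72975.7 − 3314413.7 + 3387519.40 = 130.0 m.

130.0 m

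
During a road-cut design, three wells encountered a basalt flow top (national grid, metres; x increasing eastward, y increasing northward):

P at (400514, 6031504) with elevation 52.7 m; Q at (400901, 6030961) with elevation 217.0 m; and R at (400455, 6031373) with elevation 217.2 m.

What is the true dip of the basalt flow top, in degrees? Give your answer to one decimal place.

50.4°

Let the plane be z = a·x + b·y + c.
Q−P: 387a − 543b = 164.3;  R−P: −59a − 131b = 164.5.
Solving gives a = −0.81950, b = −0.88664.
Gradient magnitude |∇z| = √(a² + b²) = √(0.67157 + 0.78613) = 1.20735.
True dip = arctan(1.20735) = 50.4°, dipping toward NE (azimuth ≈ 043°).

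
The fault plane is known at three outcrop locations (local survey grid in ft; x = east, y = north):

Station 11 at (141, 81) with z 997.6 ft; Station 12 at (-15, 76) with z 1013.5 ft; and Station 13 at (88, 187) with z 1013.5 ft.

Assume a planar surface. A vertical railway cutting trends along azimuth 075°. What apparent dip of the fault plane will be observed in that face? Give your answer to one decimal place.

Two edge vectors: Station 11→Station 12 = (-156, -5, 15.9), Station 11→Station 13 = (-53, 106, 15.9).
Normal n = (Station 11→Station 12) × (Station 11→Station 13) = (-1764.9, 1637.7, -16801).
So ∂z/∂x = −n_x/n_z = −0.10505 and ∂z/∂y = −n_y/n_z = 0.09748.
Unit vector along 075° is (sin 75°, cos 75°) = (0.9659, 0.2588).
Slope in that direction = a·(0.9659) + b·(0.2588) = −0.07624.
Apparent dip = arctan|0.07624| = 4.4° (true dip is 8.2°, so apparent ≤ true as expected).

4.4°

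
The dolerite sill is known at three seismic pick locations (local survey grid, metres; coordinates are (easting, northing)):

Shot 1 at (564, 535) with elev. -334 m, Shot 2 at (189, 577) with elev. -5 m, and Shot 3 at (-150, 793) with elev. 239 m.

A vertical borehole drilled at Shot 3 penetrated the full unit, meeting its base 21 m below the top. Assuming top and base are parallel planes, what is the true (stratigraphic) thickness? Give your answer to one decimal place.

15.2 m

Let the plane be z = a·E + b·N + c.
Shot 2−Shot 1: −375a + 42b = 329;  Shot 3−Shot 1: −714a + 258b = 573.
Solving gives a = −0.91094, b = −0.30004.
|∇z| = √(a²+b²) = 0.95908, so dip δ = arctan(0.95908) = 43.80°.
True thickness = vertical thickness × cos δ = 21 × cos 43.80° = 15.2 m.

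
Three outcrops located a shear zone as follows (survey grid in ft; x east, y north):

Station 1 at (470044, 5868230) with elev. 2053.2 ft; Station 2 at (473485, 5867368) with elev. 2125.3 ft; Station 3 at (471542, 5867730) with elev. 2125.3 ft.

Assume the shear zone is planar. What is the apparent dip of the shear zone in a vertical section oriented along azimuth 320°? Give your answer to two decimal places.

Two edge vectors: Station 1→Station 2 = (3441, -862, 72.1), Station 1→Station 3 = (1498, -500, 72.1).
Normal n = (Station 1→Station 2) × (Station 1→Station 3) = (-26100.2, -140090.3, -429224).
So ∂z/∂x = −n_x/n_z = −0.06081 and ∂z/∂y = −n_y/n_z = −0.32638.
Unit vector along 320° is (sin 320°, cos 320°) = (-0.6428, 0.7660).
Slope in that direction = a·(-0.6428) + b·(0.7660) = −0.21094.
Apparent dip = arctan|0.21094| = 11.91° (true dip is 18.4°, so apparent ≤ true as expected).

11.91°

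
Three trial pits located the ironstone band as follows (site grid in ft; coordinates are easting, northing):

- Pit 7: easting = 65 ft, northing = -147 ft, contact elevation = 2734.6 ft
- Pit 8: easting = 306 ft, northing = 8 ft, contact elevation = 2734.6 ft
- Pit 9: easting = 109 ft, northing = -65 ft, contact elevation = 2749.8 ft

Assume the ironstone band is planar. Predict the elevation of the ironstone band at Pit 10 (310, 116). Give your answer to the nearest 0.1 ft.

2764.4 ft

Two edge vectors: Pit 7→Pit 8 = (241, 155, 0), Pit 7→Pit 9 = (44, 82, 15.2).
Normal n = (Pit 7→Pit 8) × (Pit 7→Pit 9) = (2356, -3663.2, 12942).
So ∂z/∂easting = −n_x/n_z = −0.18204 and ∂z/∂northing = −n_y/n_z = 0.28305.
Intercept c from Pit 7: 2734.6 + 11.83 + 41.61 = 2788.04.
At (310, 116): z = −56.4 + 32.8 + 2788.04 = 2764.4 ft.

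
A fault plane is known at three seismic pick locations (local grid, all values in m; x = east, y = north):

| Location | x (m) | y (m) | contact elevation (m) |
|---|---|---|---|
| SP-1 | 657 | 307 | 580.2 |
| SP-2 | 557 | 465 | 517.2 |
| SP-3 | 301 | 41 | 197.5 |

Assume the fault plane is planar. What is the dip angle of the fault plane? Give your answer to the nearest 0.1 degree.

Let the plane be z = a·x + b·y + c.
SP-2−SP-1: −100a + 158b = −63;  SP-3−SP-1: −356a − 266b = −382.7.
Solving gives a = 0.93212, b = 0.19122.
Gradient magnitude |∇z| = √(a² + b²) = √(0.86885 + 0.03656) = 0.95154.
True dip = arctan(0.95154) = 43.6°, dipping toward WSW (azimuth ≈ 258°).

43.6°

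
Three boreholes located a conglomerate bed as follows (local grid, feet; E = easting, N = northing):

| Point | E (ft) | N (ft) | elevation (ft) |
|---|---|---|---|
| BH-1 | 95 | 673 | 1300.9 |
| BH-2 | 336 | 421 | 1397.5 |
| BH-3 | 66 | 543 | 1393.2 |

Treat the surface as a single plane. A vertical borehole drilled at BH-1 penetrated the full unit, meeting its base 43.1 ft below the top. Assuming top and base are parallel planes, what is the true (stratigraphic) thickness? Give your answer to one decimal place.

Two edge vectors: BH-1→BH-2 = (241, -252, 96.6), BH-1→BH-3 = (-29, -130, 92.3).
Normal n = (BH-1→BH-2) × (BH-1→BH-3) = (-10701.6, -25045.7, -38638).
So ∂z/∂E = −n_x/n_z = −0.27697 and ∂z/∂N = −n_y/n_z = −0.64821.
|∇z| = √(a²+b²) = 0.70491, so dip δ = arctan(0.70491) = 35.18°.
True thickness = vertical thickness × cos δ = 43.1 × cos 35.18° = 35.2 ft.

35.2 ft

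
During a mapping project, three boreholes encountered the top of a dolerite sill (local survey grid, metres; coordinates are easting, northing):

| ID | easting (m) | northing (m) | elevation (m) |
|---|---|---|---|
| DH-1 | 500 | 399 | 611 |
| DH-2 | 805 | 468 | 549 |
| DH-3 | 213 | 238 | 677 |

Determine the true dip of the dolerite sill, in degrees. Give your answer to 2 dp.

Two edge vectors: DH-1→DH-2 = (305, 69, -62), DH-1→DH-3 = (-287, -161, 66).
Normal n = (DH-1→DH-2) × (DH-1→DH-3) = (-5428, -2336, -29302).
So ∂z/∂easting = −n_x/n_z = −0.18524 and ∂z/∂northing = −n_y/n_z = −0.07972.
Gradient magnitude |∇z| = √(a² + b²) = √(0.03432 + 0.00636) = 0.20167.
True dip = arctan(0.20167) = 11.40°, dipping toward ENE (azimuth ≈ 067°).

11.40°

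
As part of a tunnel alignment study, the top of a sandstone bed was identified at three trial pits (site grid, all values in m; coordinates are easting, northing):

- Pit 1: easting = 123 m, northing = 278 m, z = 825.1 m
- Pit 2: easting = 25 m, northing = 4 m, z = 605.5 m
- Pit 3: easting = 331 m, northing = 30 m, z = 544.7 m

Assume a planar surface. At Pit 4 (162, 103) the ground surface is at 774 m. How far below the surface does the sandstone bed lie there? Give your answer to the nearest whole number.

117 m

Let the plane be z = a·easting + b·northing + c.
Pit 2−Pit 1: −98a − 274b = −219.6;  Pit 3−Pit 1: 208a − 248b = −280.4.
Solving gives a = −0.27515, b = 0.89987.
Then c = 825.1 − a·123 − b·278 = 608.78.
At (162, 103): z_contact = −44.6 + 92.7 + 608.78 = 656.9 m.
Depth below ground = 774 − 656.9 = 117 m.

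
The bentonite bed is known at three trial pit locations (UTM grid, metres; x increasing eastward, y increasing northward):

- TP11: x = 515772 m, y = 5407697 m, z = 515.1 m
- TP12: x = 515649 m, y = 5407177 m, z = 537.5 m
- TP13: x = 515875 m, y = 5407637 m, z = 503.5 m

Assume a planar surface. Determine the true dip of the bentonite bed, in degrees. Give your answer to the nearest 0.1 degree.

Two edge vectors: TP11→TP12 = (-123, -520, 22.4), TP11→TP13 = (103, -60, -11.6).
Normal n = (TP11→TP12) × (TP11→TP13) = (7376, 880.4, 60940).
So ∂z/∂x = −n_x/n_z = −0.12104 and ∂z/∂y = −n_y/n_z = −0.01445.
Gradient magnitude |∇z| = √(a² + b²) = √(0.01465 + 0.00021) = 0.12190.
True dip = arctan(0.12190) = 6.9°, dipping toward E (azimuth ≈ 083°).

6.9°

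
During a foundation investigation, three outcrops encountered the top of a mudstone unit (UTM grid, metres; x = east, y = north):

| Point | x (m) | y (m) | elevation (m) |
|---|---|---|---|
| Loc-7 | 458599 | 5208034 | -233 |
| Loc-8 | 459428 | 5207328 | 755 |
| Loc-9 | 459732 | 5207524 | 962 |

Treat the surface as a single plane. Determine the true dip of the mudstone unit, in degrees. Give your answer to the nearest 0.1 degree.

Let the plane be z = a·x + b·y + c.
Loc-8−Loc-7: 829a − 706b = 988;  Loc-9−Loc-7: 1133a − 510b = 1195.
Solving gives a = 0.90104, b = −0.34141.
Gradient magnitude |∇z| = √(a² + b²) = √(0.81188 + 0.11656) = 0.96355.
True dip = arctan(0.96355) = 43.9°, dipping toward WNW (azimuth ≈ 291°).

43.9°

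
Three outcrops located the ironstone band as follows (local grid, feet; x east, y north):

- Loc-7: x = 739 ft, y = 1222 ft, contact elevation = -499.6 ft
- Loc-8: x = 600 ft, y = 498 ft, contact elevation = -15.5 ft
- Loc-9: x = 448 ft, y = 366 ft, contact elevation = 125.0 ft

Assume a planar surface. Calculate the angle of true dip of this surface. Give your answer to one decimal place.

Two edge vectors: Loc-7→Loc-8 = (-139, -724, 484.1), Loc-7→Loc-9 = (-291, -856, 624.6).
Normal n = (Loc-7→Loc-8) × (Loc-7→Loc-9) = (-37820.8, -54053.7, -91700).
So ∂z/∂x = −n_x/n_z = −0.41244 and ∂z/∂y = −n_y/n_z = −0.58946.
Gradient magnitude |∇z| = √(a² + b²) = √(0.17011 + 0.34747) = 0.71943.
True dip = arctan(0.71943) = 35.7°, dipping toward NE (azimuth ≈ 035°).

35.7°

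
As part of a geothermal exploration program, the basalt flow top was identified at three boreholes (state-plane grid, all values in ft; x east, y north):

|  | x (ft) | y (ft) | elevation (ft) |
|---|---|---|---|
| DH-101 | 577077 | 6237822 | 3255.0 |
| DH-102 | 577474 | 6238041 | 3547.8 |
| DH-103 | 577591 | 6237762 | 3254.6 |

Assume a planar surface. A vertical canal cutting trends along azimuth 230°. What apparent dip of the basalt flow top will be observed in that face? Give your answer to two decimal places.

Two edge vectors: DH-101→DH-102 = (397, 219, 292.8), DH-101→DH-103 = (514, -60, -0.4).
Normal n = (DH-101→DH-102) × (DH-101→DH-103) = (17480.4, 150658, -136386).
So ∂z/∂x = −n_x/n_z = 0.12817 and ∂z/∂y = −n_y/n_z = 1.10464.
Unit vector along 230° is (sin 230°, cos 230°) = (-0.7660, -0.6428).
Slope in that direction = a·(-0.7660) + b·(-0.6428) = −0.80823.
Apparent dip = arctan|0.80823| = 38.95° (true dip is 48.0°, so apparent ≤ true as expected).

38.95°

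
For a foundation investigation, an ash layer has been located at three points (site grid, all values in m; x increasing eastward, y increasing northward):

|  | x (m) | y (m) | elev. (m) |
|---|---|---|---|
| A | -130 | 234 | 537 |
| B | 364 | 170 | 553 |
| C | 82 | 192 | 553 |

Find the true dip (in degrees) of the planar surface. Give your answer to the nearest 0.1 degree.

Let the plane be z = a·x + b·y + c.
B−A: 494a − 64b = 16;  C−A: 212a − 42b = 16.
Solving gives a = −0.04903, b = −0.62841.
Gradient magnitude |∇z| = √(a² + b²) = √(0.00240 + 0.39490) = 0.63032.
True dip = arctan(0.63032) = 32.2°, dipping toward N (azimuth ≈ 004°).

32.2°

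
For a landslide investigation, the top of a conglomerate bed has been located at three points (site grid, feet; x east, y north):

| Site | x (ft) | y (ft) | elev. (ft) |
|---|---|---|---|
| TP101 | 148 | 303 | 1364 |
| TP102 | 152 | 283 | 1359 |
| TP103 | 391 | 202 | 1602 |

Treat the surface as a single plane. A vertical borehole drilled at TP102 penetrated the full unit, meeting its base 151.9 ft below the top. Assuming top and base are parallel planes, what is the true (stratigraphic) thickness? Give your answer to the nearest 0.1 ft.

Let the plane be z = a·x + b·y + c.
TP102−TP101: 4a − 20b = −5;  TP103−TP101: 243a − 101b = 238.
Solving gives a = 1.18155, b = 0.48631.
|∇z| = √(a²+b²) = 1.27772, so dip δ = arctan(1.27772) = 51.95°.
True thickness = vertical thickness × cos δ = 151.9 × cos 51.95° = 93.6 ft.

93.6 ft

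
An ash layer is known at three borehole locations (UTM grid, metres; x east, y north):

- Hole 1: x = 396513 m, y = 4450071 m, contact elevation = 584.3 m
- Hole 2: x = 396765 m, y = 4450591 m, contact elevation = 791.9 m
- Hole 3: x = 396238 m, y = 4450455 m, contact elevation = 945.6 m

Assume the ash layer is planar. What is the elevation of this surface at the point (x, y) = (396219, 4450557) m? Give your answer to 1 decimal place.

1017.2 m

Let the plane be z = a·x + b·y + c.
Hole 2−Hole 1: 252a + 520b = 207.6;  Hole 3−Hole 1: −275a + 384b = 361.3.
Solving gives a = −0.451092723, b = 0.617837243.
Then c = 584.3 − a·396513 − b·4450071 = −2569971.17.
At (396219, 4450557): z = −178731.5 + 2749719.9 − 2569971.17 = 1017.2 m.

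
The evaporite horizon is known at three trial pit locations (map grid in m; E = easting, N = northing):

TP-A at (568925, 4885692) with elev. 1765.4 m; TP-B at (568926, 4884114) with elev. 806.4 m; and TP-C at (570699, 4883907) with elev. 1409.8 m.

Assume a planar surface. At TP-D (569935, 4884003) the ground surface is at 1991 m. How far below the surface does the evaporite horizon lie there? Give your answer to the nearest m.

837 m

Two edge vectors: TP-A→TP-B = (1, -1578, -959), TP-A→TP-C = (1774, -1785, -355.6).
Normal n = (TP-A→TP-B) × (TP-A→TP-C) = (-1150678.2, -1700910.4, 2797587).
So ∂z/∂E = −n_x/n_z = 0.41131096 and ∂z/∂N = −n_y/n_z = 0.60799196.
Intercept c from TP-A: 1765.4 − 234005.09 − 2970461.45 = −3202701.14.
At (569935, 4884003): z_contact = 234420.5 + 2969434.6 − 3202701.14 = 1153.9 m.
Depth below ground = 1991 − 1153.9 = 837 m.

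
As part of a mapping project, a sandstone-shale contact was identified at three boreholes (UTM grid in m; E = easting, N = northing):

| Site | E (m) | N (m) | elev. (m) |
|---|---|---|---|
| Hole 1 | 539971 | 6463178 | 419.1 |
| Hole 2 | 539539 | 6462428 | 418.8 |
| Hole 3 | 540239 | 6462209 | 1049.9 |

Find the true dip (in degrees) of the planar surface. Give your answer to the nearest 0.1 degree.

Let the plane be z = a·E + b·N + c.
Hole 2−Hole 1: −432a − 750b = −0.3;  Hole 3−Hole 1: 268a − 969b = 630.8.
Solving gives a = 0.76402, b = −0.43967.
Gradient magnitude |∇z| = √(a² + b²) = √(0.58372 + 0.19331) = 0.88150.
True dip = arctan(0.88150) = 41.4°, dipping toward WNW (azimuth ≈ 300°).

41.4°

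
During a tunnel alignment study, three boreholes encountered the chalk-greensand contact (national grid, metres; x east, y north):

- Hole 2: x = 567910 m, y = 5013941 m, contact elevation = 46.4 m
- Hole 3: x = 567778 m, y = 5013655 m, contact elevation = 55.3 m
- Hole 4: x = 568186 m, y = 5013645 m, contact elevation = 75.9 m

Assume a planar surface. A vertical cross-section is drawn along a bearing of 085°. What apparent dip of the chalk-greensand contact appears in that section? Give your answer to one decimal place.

Let the plane be z = a·x + b·y + c.
Hole 3−Hole 2: −132a − 286b = 8.9;  Hole 4−Hole 2: 276a − 296b = 29.5.
Solving gives a = 0.04917, b = −0.05381.
Unit vector along 085° is (sin 85°, cos 85°) = (0.9962, 0.0872).
Slope in that direction = a·(0.9962) + b·(0.0872) = 0.04429.
Apparent dip = arctan|0.04429| = 2.5° (true dip is 4.2°, so apparent ≤ true as expected).

2.5°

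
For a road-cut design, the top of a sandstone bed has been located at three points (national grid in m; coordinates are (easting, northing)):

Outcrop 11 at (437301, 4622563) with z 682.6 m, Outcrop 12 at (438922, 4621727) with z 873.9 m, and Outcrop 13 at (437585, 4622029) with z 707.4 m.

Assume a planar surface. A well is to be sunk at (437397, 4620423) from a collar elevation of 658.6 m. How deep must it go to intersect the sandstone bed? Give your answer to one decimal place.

Two edge vectors: Outcrop 11→Outcrop 12 = (1621, -836, 191.3), Outcrop 11→Outcrop 13 = (284, -534, 24.8).
Normal n = (Outcrop 11→Outcrop 12) × (Outcrop 11→Outcrop 13) = (81421.4, 14128.4, -628190).
So ∂z/∂E = −n_x/n_z = 0.129612697 and ∂z/∂N = −n_y/n_z = 0.022490648.
Intercept c from Outcrop 11: 682.6 − 56679.76 − 103964.44 = −159961.60.
At (437397, 4620423): z_contact = 56692.20 + 103916.31 − 159961.60 = 646.91 m.
Depth below ground = 658.6 − 646.91 = 11.7 m.

11.7 m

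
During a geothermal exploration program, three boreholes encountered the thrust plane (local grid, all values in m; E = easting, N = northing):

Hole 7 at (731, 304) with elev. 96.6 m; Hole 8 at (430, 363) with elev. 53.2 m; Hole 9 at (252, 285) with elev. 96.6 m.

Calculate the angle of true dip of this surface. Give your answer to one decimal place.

31.5°

Let the plane be z = a·E + b·N + c.
Hole 8−Hole 7: −301a + 59b = −43.4;  Hole 9−Hole 7: −479a − 19b = 0.
Solving gives a = 0.02427, b = −0.61179.
Gradient magnitude |∇z| = √(a² + b²) = √(0.00059 + 0.37429) = 0.61227.
True dip = arctan(0.61227) = 31.5°, dipping toward N (azimuth ≈ 358°).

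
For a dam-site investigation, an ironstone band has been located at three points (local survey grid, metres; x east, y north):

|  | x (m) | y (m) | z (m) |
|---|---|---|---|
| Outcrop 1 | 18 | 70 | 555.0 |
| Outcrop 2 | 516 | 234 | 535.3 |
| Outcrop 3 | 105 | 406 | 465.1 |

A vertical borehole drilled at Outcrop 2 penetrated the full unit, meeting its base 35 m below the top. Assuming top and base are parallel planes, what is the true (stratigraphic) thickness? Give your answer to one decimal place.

Let the plane be z = a·x + b·y + c.
Outcrop 2−Outcrop 1: 498a + 164b = −19.7;  Outcrop 3−Outcrop 1: 87a + 336b = −89.9.
Solving gives a = 0.05308, b = −0.28130.
|∇z| = √(a²+b²) = 0.28627, so dip δ = arctan(0.28627) = 15.97°.
True thickness = vertical thickness × cos δ = 35 × cos 15.97° = 33.6 m.

33.6 m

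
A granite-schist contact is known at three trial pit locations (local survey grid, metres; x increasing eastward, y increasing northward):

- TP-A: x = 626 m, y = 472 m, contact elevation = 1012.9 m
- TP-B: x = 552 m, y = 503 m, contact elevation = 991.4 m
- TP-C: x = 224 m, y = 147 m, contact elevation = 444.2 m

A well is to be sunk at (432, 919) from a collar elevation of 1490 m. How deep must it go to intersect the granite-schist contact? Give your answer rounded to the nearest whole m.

Two edge vectors: TP-A→TP-B = (-74, 31, -21.5), TP-A→TP-C = (-402, -325, -568.7).
Normal n = (TP-A→TP-B) × (TP-A→TP-C) = (-24617.2, -33440.8, 36512).
So ∂z/∂x = −n_x/n_z = 0.67422 and ∂z/∂y = −n_y/n_z = 0.91589.
Intercept c from TP-A: 1012.9 − 422.06 − 432.30 = 158.54.
At (432, 919): z_contact = 291.3 + 841.7 + 158.54 = 1291.5 m.
Depth below ground = 1490 − 1291.5 = 198 m.

198 m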